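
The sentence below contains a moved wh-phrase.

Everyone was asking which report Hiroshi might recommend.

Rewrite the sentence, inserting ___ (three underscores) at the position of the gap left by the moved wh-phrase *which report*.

Underlying clause: Hiroshi might recommend which report.
The filler 'which report' is interpreted as the direct object of 'recommend'. The gap is right after 'recommend'.

Everyone was asking which report Hiroshi might recommend ___.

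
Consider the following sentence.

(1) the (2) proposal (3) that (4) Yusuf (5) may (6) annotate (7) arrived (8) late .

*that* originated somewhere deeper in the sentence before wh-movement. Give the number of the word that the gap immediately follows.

6

'that' functions as the direct object of 'annotate'. Fronting leaves a gap immediately after 'annotate':
The proposal that Yusuf may annotate ___ arrived late.
'annotate' is word 6.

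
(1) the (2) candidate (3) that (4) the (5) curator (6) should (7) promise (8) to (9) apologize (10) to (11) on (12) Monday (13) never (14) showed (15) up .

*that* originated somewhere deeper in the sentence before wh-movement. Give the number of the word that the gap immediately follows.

'that' is the object of the preposition 'to'. Wh-movement fronts it, leaving a gap right after 'to':
The candidate that the curator should promise to apologize to ___ on Monday never showed up.
'to' is word 10.

10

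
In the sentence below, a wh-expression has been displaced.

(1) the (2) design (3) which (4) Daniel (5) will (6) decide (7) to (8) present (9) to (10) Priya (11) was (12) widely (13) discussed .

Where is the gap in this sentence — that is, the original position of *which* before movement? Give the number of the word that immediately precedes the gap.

8

'which' functions as the direct object of 'present'. It moves to the left edge, and the trace sits right after 'present':
The design which Daniel will decide to present ___ to Priya was widely discussed.
'present' is word 8.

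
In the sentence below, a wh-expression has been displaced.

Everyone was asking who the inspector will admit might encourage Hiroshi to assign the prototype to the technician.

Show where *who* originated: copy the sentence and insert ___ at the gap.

Underlying clause: The inspector will admit who might encourage Hiroshi to assign the prototype to the technician.
'who' functions as the subject of the clause embedded under 'admit'. The gap is right after 'admit'.

Everyone was asking who the inspector will admit ___ might encourage Hiroshi to assign the prototype to the technician.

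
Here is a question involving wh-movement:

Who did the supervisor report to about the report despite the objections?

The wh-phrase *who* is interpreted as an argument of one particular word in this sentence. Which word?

In situ: The supervisor did report to who about the report despite the objections.
'who' functions as the object of the preposition 'to'. It moves to the left edge, and the trace sits right after 'to':
Who did the supervisor report to ___ about the report despite the objections?

to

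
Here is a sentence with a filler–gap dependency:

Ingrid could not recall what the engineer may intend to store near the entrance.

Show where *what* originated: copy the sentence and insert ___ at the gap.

Ingrid could not recall what the engineer may intend to store ___ near the entrance.

In situ: The engineer may intend to store what near the entrance.
The filler 'what' is interpreted as the direct object of 'store'. The gap is right after 'store'.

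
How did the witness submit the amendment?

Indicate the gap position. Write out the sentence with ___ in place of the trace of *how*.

How did the witness submit the amendment ___?

In situ: The witness did submit the amendment how.
'how' is the manner adjunct. The gap is right after 'amendment'.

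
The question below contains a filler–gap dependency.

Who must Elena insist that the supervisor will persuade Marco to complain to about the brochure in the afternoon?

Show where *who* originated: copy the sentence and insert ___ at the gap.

Pre-movement form: Elena must insist that the supervisor will persuade Marco to complain to who about the brochure in the afternoon.
The filler 'who' is interpreted as the object of the preposition 'to'. The gap is right after 'to'.

Who must Elena insist that the supervisor will persuade Marco to complain to ___ about the brochure in the afternoon?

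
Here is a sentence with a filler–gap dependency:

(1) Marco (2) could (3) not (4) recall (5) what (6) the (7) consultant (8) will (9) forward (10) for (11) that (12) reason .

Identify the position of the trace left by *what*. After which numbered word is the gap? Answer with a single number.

Pre-movement form: The consultant will forward what for that reason.
The filler 'what' is interpreted as the direct object of 'forward'. Fronting leaves a gap immediately after 'forward':
Marco could not recall what the consultant will forward ___ for that reason.
'forward' is word 9.

9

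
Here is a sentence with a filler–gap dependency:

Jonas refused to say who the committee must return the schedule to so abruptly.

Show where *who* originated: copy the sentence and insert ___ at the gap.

Jonas refused to say who the committee must return the schedule to ___ so abruptly.

In situ: The committee must return the schedule to who so abruptly.
The filler 'who' is interpreted as the object of the preposition 'to' (recipient of 'return'). The gap is right after 'to'.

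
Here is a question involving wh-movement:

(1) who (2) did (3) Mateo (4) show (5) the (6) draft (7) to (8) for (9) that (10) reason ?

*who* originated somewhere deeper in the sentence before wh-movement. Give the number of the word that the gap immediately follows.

7

Before movement: Mateo did show the draft to who for that reason.
'who' functions as the object of the preposition 'to' (recipient of 'show'). Wh-movement fronts it, leaving a gap right after 'to':
Who did Mateo show the draft to ___ for that reason?
'to' is word 7.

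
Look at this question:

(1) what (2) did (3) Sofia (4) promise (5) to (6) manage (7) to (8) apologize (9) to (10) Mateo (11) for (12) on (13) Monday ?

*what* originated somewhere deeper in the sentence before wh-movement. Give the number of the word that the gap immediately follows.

Underlying clause: Sofia did promise to manage to apologize to Mateo for what on Monday.
'what' is the object of the preposition 'for'. It moves to the left edge, and the trace sits right after 'for':
What did Sofia promise to manage to apologize to Mateo for ___ on Monday?
'for' is word 11.

11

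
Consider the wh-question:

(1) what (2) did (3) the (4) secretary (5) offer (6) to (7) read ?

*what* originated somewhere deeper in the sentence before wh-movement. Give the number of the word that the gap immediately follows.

Underlying clause: The secretary did offer to read what.
The filler 'what' is interpreted as the direct object of 'read'. It moves to the left edge, and the trace sits right after 'read':
What did the secretary offer to read ___?
'read' is word 7.

7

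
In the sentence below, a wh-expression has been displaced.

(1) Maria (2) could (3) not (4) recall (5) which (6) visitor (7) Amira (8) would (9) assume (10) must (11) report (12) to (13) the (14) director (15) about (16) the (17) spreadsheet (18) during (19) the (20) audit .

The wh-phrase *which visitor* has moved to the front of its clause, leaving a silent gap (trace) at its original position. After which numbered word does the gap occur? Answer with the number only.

9

Pre-movement form: Amira would assume which visitor must report to the director about the spreadsheet during the audit.
'which visitor' is the subject of the clause embedded under 'assume'. Fronting leaves a gap immediately after 'assume':
Maria could not recall which visitor Amira would assume ___ must report to the director about the spreadsheet during the audit.
'assume' is word 9.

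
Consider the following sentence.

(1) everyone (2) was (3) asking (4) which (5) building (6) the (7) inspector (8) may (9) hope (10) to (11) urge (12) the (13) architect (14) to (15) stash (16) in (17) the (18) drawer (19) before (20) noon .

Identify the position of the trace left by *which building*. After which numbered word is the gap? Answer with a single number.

Underlying clause: The inspector may hope to urge the architect to stash which building in the drawer before noon.
The filler 'which building' is interpreted as the direct object of 'stash'. Fronting leaves a gap immediately after 'stash':
Everyone was asking which building the inspector may hope to urge the architect to stash ___ in the drawer before noon.
'stash' is word 15.

15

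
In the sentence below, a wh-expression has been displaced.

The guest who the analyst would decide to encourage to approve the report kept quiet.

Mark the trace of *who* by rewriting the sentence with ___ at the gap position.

The filler 'who' is interpreted as the direct object of 'encourage'. The gap is right after 'encourage'.

The guest who the analyst would decide to encourage ___ to approve the report kept quiet.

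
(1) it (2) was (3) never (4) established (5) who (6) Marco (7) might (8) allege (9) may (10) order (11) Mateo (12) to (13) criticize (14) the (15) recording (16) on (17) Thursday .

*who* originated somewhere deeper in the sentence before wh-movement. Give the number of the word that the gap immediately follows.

8

In situ: Marco might allege who may order Mateo to criticize the recording on Thursday.
The filler 'who' is interpreted as the subject of the clause embedded under 'allege'. Fronting leaves a gap immediately after 'allege':
It was never established who Marco might allege ___ may order Mateo to criticize the recording on Thursday.
'allege' is word 8.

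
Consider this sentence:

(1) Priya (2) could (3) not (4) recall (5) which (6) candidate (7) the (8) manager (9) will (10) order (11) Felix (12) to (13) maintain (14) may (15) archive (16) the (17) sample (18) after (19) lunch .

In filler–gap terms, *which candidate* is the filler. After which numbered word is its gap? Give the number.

13

In situ: The manager will order Felix to maintain which candidate may archive the sample after lunch.
'which candidate' is the subject of the clause embedded under 'maintain'. Wh-movement fronts it, leaving a gap right after 'maintain':
Priya could not recall which candidate the manager will order Felix to maintain ___ may archive the sample after lunch.
'maintain' is word 13.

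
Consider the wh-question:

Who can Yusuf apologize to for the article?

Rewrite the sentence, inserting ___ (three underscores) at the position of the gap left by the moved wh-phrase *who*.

Who can Yusuf apologize to ___ for the article?

In situ: Yusuf can apologize to who for the article.
'who' functions as the object of the preposition 'to'. The gap is right after 'to'.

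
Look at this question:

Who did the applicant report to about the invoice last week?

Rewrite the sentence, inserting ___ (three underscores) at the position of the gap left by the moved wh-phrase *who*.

Before movement: The applicant did report to who about the invoice last week.
'who' is the object of the preposition 'to'. The gap is right after 'to'.

Who did the applicant report to ___ about the invoice last week?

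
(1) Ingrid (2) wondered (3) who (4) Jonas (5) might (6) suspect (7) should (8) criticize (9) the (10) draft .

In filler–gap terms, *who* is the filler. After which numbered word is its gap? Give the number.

Pre-movement form: Jonas might suspect who should criticize the draft.
'who' is the subject of the clause embedded under 'suspect'. Fronting leaves a gap immediately after 'suspect':
Ingrid wondered who Jonas might suspect ___ should criticize the draft.
'suspect' is word 6.

6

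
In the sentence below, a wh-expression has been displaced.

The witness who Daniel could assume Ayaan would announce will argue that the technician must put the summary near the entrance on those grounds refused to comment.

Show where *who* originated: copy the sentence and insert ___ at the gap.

The witness who Daniel could assume Ayaan would announce ___ will argue that the technician must put the summary near the entrance on those grounds refused to comment.

The filler 'who' is interpreted as the subject of the clause embedded under 'announce'. The gap is right after 'announce'.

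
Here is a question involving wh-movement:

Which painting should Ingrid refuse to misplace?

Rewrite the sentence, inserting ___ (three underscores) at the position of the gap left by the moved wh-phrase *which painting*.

Which painting should Ingrid refuse to misplace ___?

Pre-movement form: Ingrid should refuse to misplace which painting.
The filler 'which painting' is interpreted as the direct object of 'misplace'. The gap is right after 'misplace'.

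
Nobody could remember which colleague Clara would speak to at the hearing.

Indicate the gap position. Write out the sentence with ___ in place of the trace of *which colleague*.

Nobody could remember which colleague Clara would speak to ___ at the hearing.

Before movement: Clara would speak to which colleague at the hearing.
'which colleague' is the object of the preposition 'to'. The gap is right after 'to'.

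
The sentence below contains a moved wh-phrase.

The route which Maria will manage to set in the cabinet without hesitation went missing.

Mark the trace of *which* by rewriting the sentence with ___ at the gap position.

The filler 'which' is interpreted as the direct object of 'set'. The gap is right after 'set'.

The route which Maria will manage to set ___ in the cabinet without hesitation went missing.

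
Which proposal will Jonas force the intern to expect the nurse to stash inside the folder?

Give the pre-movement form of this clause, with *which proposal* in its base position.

Jonas will force the intern to expect the nurse to stash which proposal inside the folder.

The filler 'which proposal' is interpreted as the direct object of 'stash'. It moves to the left edge, and the trace sits right after 'stash':
Which proposal will Jonas force the intern to expect the nurse to stash ___ inside the folder?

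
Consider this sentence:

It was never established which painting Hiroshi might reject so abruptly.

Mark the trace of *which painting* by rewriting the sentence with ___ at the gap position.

It was never established which painting Hiroshi might reject ___ so abruptly.

Before movement: Hiroshi might reject which painting so abruptly.
'which painting' functions as the direct object of 'reject'. The gap is right after 'reject'.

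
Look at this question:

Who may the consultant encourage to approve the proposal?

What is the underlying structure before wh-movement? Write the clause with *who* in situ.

The consultant may encourage who to approve the proposal.

'who' is the direct object of 'encourage'. Wh-movement fronts it, leaving a gap right after 'encourage':
Who may the consultant encourage ___ to approve the proposal?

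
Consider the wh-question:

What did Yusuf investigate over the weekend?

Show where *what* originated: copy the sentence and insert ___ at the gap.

Underlying clause: Yusuf did investigate what over the weekend.
'what' functions as the direct object of 'investigate'. The gap is right after 'investigate'.

What did Yusuf investigate ___ over the weekend?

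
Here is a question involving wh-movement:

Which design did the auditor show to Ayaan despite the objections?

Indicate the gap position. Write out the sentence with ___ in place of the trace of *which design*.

Which design did the auditor show ___ to Ayaan despite the objections?

Underlying clause: The auditor did show which design to Ayaan despite the objections.
'which design' functions as the direct object of 'show'. The gap is right after 'show'.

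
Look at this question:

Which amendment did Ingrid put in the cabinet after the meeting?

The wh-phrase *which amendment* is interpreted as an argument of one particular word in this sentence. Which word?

Pre-movement form: Ingrid did put which amendment in the cabinet after the meeting.
The filler 'which amendment' is interpreted as the direct object of 'put'. It moves to the left edge, and the trace sits right after 'put':
Which amendment did Ingrid put ___ in the cabinet after the meeting?

put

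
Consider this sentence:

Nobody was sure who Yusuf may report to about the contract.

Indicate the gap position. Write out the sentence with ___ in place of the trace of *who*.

Nobody was sure who Yusuf may report to ___ about the contract.

Pre-movement form: Yusuf may report to who about the contract.
The filler 'who' is interpreted as the object of the preposition 'to'. The gap is right after 'to'.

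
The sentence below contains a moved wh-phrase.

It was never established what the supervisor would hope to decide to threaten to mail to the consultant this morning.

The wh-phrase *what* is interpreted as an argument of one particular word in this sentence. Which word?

Underlying clause: The supervisor would hope to decide to threaten to mail what to the consultant this morning.
'what' functions as the direct object of 'mail'. It moves to the left edge, and the trace sits right after 'mail':
It was never established what the supervisor would hope to decide to threaten to mail ___ to the consultant this morning.

mail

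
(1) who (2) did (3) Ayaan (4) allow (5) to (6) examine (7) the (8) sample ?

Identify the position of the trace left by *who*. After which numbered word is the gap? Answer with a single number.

Before movement: Ayaan did allow who to examine the sample.
The filler 'who' is interpreted as the direct object of 'allow'. It moves to the left edge, and the trace sits right after 'allow':
Who did Ayaan allow ___ to examine the sample?
'allow' is word 4.

4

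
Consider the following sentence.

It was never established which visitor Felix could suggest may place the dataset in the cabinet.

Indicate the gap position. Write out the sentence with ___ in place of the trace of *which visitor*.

Pre-movement form: Felix could suggest which visitor may place the dataset in the cabinet.
The filler 'which visitor' is interpreted as the subject of the clause embedded under 'suggest'. The gap is right after 'suggest'.

It was never established which visitor Felix could suggest ___ may place the dataset in the cabinet.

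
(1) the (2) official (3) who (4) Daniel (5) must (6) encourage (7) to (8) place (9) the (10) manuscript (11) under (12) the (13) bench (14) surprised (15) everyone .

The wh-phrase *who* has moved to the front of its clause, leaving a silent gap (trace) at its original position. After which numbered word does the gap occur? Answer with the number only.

6

'who' is the direct object of 'encourage'. It moves to the left edge, and the trace sits right after 'encourage':
The official who Daniel must encourage ___ to place the manuscript under the bench surprised everyone.
'encourage' is word 6.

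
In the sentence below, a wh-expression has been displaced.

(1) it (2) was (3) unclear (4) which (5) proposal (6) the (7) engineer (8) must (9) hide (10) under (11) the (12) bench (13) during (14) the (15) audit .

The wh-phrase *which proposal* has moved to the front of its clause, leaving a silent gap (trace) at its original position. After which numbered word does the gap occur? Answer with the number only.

Pre-movement form: The engineer must hide which proposal under the bench during the audit.
The filler 'which proposal' is interpreted as the direct object of 'hide'. Fronting leaves a gap immediately after 'hide':
It was unclear which proposal the engineer must hide ___ under the bench during the audit.
'hide' is word 9.

9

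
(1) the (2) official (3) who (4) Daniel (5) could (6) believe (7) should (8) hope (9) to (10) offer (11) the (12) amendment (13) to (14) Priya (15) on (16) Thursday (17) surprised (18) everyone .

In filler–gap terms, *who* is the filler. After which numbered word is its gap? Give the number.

6

'who' functions as the subject of the clause embedded under 'believe'. It moves to the left edge, and the trace sits right after 'believe':
The official who Daniel could believe ___ should hope to offer the amendment to Priya on Thursday surprised everyone.
'believe' is word 6.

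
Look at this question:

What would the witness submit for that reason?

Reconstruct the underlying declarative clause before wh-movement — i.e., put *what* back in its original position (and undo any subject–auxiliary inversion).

The witness would submit what for that reason.

'what' functions as the direct object of 'submit'. Wh-movement fronts it, leaving a gap right after 'submit':
What would the witness submit ___ for that reason?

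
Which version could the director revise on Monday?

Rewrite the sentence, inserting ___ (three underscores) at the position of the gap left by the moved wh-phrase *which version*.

Which version could the director revise ___ on Monday?

Pre-movement form: The director could revise which version on Monday.
'which version' is the direct object of 'revise'. The gap is right after 'revise'.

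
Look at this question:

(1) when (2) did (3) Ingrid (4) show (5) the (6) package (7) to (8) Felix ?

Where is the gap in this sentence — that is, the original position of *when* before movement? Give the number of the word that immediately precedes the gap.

Before movement: Ingrid did show the package to Felix when.
'when' functions as the temporal adjunct. It moves to the left edge, and the trace sits right after 'Felix':
When did Ingrid show the package to Felix ___?
'Felix' is word 8.

8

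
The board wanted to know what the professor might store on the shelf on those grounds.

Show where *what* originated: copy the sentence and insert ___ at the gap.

The board wanted to know what the professor might store ___ on the shelf on those grounds.

Before movement: The professor might store what on the shelf on those grounds.
'what' is the direct object of 'store'. The gap is right after 'store'.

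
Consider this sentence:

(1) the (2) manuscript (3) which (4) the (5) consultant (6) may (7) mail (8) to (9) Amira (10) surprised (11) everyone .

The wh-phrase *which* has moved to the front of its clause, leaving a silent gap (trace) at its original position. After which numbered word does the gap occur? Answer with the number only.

7

'which' is the direct object of 'mail'. It moves to the left edge, and the trace sits right after 'mail':
The manuscript which the consultant may mail ___ to Amira surprised everyone.
'mail' is word 7.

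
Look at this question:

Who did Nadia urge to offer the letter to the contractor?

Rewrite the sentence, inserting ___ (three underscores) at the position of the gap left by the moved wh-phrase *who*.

Who did Nadia urge ___ to offer the letter to the contractor?

Underlying clause: Nadia did urge who to offer the letter to the contractor.
The filler 'who' is interpreted as the direct object of 'urge'. The gap is right after 'urge'.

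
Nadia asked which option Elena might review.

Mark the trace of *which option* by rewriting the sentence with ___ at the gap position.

In situ: Elena might review which option.
'which option' is the direct object of 'review'. The gap is right after 'review'.

Nadia asked which option Elena might review ___.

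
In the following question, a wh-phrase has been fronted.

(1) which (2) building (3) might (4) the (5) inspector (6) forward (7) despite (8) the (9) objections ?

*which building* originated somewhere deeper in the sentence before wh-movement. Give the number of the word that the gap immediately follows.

Pre-movement form: The inspector might forward which building despite the objections.
'which building' functions as the direct object of 'forward'. Fronting leaves a gap immediately after 'forward':
Which building might the inspector forward ___ despite the objections?
'forward' is word 6.

6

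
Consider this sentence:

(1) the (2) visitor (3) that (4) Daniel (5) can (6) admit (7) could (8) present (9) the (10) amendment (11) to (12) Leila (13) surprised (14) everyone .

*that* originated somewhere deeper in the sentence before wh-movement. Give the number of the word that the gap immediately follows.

6

'that' is the subject of the clause embedded under 'admit'. It moves to the left edge, and the trace sits right after 'admit':
The visitor that Daniel can admit ___ could present the amendment to Leila surprised everyone.
'admit' is word 6.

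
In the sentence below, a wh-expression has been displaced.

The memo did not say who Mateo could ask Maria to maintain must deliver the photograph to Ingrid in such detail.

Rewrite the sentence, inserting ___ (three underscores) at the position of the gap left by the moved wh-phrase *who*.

Pre-movement form: Mateo could ask Maria to maintain who must deliver the photograph to Ingrid in such detail.
The filler 'who' is interpreted as the subject of the clause embedded under 'maintain'. The gap is right after 'maintain'.

The memo did not say who Mateo could ask Maria to maintain ___ must deliver the photograph to Ingrid in such detail.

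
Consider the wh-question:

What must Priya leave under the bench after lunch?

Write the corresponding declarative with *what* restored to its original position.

Priya must leave what under the bench after lunch.

The filler 'what' is interpreted as the direct object of 'leave'. Wh-movement fronts it, leaving a gap right after 'leave':
What must Priya leave ___ under the bench after lunch?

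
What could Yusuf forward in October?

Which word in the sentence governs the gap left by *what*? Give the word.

forward

Underlying clause: Yusuf could forward what in October.
The filler 'what' is interpreted as the direct object of 'forward'. Wh-movement fronts it, leaving a gap right after 'forward':
What could Yusuf forward ___ in October?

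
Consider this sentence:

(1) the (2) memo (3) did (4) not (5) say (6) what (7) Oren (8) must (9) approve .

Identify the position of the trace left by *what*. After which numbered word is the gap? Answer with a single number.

9

Underlying clause: Oren must approve what.
The filler 'what' is interpreted as the direct object of 'approve'. Fronting leaves a gap immediately after 'approve':
The memo did not say what Oren must approve ___.
'approve' is word 9.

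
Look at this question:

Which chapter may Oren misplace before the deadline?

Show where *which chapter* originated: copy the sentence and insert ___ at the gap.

In situ: Oren may misplace which chapter before the deadline.
The filler 'which chapter' is interpreted as the direct object of 'misplace'. The gap is right after 'misplace'.

Which chapter may Oren misplace ___ before the deadline?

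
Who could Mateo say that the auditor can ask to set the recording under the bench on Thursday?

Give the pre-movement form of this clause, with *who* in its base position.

'who' functions as the direct object of 'ask'. Fronting leaves a gap immediately after 'ask':
Who could Mateo say that the auditor can ask ___ to set the recording under the bench on Thursday?

Mateo could say that the auditor can ask who to set the recording under the bench on Thursday.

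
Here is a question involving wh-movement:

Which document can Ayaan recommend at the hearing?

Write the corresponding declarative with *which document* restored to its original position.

Ayaan can recommend which document at the hearing.

'which document' functions as the direct object of 'recommend'. It moves to the left edge, and the trace sits right after 'recommend':
Which document can Ayaan recommend ___ at the hearing?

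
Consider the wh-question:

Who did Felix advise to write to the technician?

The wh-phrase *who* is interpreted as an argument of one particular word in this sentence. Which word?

Pre-movement form: Felix did advise who to write to the technician.
'who' functions as the direct object of 'advise'. Fronting leaves a gap immediately after 'advise':
Who did Felix advise ___ to write to the technician?

advise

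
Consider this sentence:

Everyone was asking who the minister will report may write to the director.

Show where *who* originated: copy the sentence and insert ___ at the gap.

Everyone was asking who the minister will report ___ may write to the director.

Pre-movement form: The minister will report who may write to the director.
The filler 'who' is interpreted as the subject of the clause embedded under 'report'. The gap is right after 'report'.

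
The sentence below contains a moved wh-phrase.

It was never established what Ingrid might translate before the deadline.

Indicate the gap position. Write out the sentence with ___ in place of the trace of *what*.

It was never established what Ingrid might translate ___ before the deadline.

Pre-movement form: Ingrid might translate what before the deadline.
'what' is the direct object of 'translate'. The gap is right after 'translate'.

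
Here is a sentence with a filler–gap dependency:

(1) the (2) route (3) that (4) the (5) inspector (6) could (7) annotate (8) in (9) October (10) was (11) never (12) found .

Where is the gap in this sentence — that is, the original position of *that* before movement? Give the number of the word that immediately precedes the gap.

7

'that' functions as the direct object of 'annotate'. Wh-movement fronts it, leaving a gap right after 'annotate':
The route that the inspector could annotate ___ in October was never found.
'annotate' is word 7.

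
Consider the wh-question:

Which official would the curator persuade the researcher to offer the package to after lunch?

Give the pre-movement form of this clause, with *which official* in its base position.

'which official' functions as the object of the preposition 'to' (recipient of 'offer'). Wh-movement fronts it, leaving a gap right after 'to':
Which official would the curator persuade the researcher to offer the package to ___ after lunch?

The curator would persuade the researcher to offer the package to which official after lunch.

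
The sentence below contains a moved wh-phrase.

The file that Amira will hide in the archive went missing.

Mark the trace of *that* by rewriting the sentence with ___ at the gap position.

The filler 'that' is interpreted as the direct object of 'hide'. The gap is right after 'hide'.

The file that Amira will hide ___ in the archive went missing.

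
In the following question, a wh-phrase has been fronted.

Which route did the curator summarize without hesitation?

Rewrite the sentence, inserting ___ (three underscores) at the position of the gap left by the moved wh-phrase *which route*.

Which route did the curator summarize ___ without hesitation?

In situ: The curator did summarize which route without hesitation.
'which route' is the direct object of 'summarize'. The gap is right after 'summarize'.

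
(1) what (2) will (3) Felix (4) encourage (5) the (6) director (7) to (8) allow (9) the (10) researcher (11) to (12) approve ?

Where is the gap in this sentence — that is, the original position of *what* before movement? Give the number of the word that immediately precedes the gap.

In situ: Felix will encourage the director to allow the researcher to approve what.
'what' is the direct object of 'approve'. Wh-movement fronts it, leaving a gap right after 'approve':
What will Felix encourage the director to allow the researcher to approve ___?
'approve' is word 12.

12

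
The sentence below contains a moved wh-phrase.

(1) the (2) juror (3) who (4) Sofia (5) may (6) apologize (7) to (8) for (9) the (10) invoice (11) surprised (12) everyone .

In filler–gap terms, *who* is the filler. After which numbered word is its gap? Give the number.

The filler 'who' is interpreted as the object of the preposition 'to'. Wh-movement fronts it, leaving a gap right after 'to':
The juror who Sofia may apologize to ___ for the invoice surprised everyone.
'to' is word 7.

7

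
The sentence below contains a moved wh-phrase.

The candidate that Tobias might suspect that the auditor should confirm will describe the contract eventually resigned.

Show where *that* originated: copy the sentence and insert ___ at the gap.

The candidate that Tobias might suspect that the auditor should confirm ___ will describe the contract eventually resigned.

'that' is the subject of the clause embedded under 'confirm'. The gap is right after 'confirm'.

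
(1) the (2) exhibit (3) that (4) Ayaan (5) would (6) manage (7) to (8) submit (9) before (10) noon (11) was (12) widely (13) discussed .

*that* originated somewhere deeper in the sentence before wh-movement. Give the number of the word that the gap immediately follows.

8

'that' is the direct object of 'submit'. Wh-movement fronts it, leaving a gap right after 'submit':
The exhibit that Ayaan would manage to submit ___ before noon was widely discussed.
'submit' is word 8.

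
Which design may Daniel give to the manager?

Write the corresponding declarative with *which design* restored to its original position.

Daniel may give which design to the manager.

'which design' is the direct object of 'give'. Fronting leaves a gap immediately after 'give':
Which design may Daniel give ___ to the manager?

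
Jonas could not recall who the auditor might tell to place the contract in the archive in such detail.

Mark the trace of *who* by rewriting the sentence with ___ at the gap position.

Jonas could not recall who the auditor might tell ___ to place the contract in the archive in such detail.

Before movement: The auditor might tell who to place the contract in the archive in such detail.
The filler 'who' is interpreted as the direct object of 'tell'. The gap is right after 'tell'.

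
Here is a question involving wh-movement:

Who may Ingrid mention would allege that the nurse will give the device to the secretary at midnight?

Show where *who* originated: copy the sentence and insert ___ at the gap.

Who may Ingrid mention ___ would allege that the nurse will give the device to the secretary at midnight?

Underlying clause: Ingrid may mention who would allege that the nurse will give the device to the secretary at midnight.
'who' functions as the subject of the clause embedded under 'mention'. The gap is right after 'mention'.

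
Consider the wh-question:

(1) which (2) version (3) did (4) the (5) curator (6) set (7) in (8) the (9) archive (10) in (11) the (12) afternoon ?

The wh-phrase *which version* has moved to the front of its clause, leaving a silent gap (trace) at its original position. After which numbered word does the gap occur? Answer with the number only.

6

Underlying clause: The curator did set which version in the archive in the afternoon.
'which version' functions as the direct object of 'set'. Fronting leaves a gap immediately after 'set':
Which version did the curator set ___ in the archive in the afternoon?
'set' is word 6.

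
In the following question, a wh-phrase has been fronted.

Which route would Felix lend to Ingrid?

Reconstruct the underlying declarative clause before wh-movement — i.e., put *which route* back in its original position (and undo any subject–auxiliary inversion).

'which route' functions as the direct object of 'lend'. Fronting leaves a gap immediately after 'lend':
Which route would Felix lend ___ to Ingrid?

Felix would lend which route to Ingrid.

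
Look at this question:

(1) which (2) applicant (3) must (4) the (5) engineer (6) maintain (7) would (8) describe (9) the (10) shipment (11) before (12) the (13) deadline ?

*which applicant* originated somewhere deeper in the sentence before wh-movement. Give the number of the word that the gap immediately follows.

Underlying clause: The engineer must maintain which applicant would describe the shipment before the deadline.
'which applicant' functions as the subject of the clause embedded under 'maintain'. Wh-movement fronts it, leaving a gap right after 'maintain':
Which applicant must the engineer maintain ___ would describe the shipment before the deadline?
'maintain' is word 6.

6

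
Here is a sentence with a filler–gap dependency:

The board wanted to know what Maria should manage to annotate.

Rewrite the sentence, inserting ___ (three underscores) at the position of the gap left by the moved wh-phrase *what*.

The board wanted to know what Maria should manage to annotate ___.

Pre-movement form: Maria should manage to annotate what.
The filler 'what' is interpreted as the direct object of 'annotate'. The gap is right after 'annotate'.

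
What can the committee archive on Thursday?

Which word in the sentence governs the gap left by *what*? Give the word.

In situ: The committee can archive what on Thursday.
'what' is the direct object of 'archive'. It moves to the left edge, and the trace sits right after 'archive':
What can the committee archive ___ on Thursday?

archive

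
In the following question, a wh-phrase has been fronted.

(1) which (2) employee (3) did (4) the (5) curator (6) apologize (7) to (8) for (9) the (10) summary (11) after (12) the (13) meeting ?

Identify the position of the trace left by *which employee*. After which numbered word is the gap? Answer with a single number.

In situ: The curator did apologize to which employee for the summary after the meeting.
'which employee' functions as the object of the preposition 'to'. Fronting leaves a gap immediately after 'to':
Which employee did the curator apologize to ___ for the summary after the meeting?
'to' is word 7.

7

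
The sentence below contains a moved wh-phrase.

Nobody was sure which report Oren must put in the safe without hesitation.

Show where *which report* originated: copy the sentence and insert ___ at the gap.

Underlying clause: Oren must put which report in the safe without hesitation.
'which report' is the direct object of 'put'. The gap is right after 'put'.

Nobody was sure which report Oren must put ___ in the safe without hesitation.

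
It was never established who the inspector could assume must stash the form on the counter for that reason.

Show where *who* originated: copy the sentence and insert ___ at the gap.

It was never established who the inspector could assume ___ must stash the form on the counter for that reason.

Underlying clause: The inspector could assume who must stash the form on the counter for that reason.
'who' functions as the subject of the clause embedded under 'assume'. The gap is right after 'assume'.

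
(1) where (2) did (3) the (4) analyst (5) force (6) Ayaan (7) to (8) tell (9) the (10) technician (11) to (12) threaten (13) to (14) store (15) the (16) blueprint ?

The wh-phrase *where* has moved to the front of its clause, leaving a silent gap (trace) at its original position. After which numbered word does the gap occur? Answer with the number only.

Before movement: The analyst did force Ayaan to tell the technician to threaten to store the blueprint where.
'where' functions as the locative complement of 'store'. Fronting leaves a gap immediately after 'blueprint':
Where did the analyst force Ayaan to tell the technician to threaten to store the blueprint ___?
'blueprint' is word 16.

16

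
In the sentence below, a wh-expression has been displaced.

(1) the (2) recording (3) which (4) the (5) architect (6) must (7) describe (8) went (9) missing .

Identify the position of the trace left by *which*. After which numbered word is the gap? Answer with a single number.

The filler 'which' is interpreted as the direct object of 'describe'. Fronting leaves a gap immediately after 'describe':
The recording which the architect must describe ___ went missing.
'describe' is word 7.

7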